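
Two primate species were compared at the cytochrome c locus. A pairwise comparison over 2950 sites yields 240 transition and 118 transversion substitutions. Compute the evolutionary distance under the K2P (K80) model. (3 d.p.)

0.134

P = 240/2950 ≈ 0.081356 and Q = 118/2950 = 0.04.
Under the Kimura two-parameter model, d = −½ ln(1 − 2P − Q) − ¼ ln(1 − 2Q).
1 − 2P − Q = 0.797288, giving −½ ln(0.797288) = 0.113270.
1 − 2Q = 0.92, giving −¼ ln(0.92) = 0.020845.
d = 0.113270 + 0.020845 = 0.134115.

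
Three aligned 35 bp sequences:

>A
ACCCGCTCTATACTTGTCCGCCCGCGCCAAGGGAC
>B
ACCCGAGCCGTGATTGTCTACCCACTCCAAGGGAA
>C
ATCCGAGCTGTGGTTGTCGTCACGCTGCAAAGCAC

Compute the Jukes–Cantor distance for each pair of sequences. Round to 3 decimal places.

d(A,B) = 0.407, d(A,C) = 0.513, d(B,C) = 0.407

A–B: 11/35 sites differ → p ≈ 0.314286, d = −0.75 ln(1 − 0.419048) = 0.407315 ≈ 0.407.
A–C: 13/35 sites differ → p ≈ 0.371429, d = −0.75 ln(1 − 0.495239) = 0.512753 ≈ 0.513.
B–C: 11/35 sites differ → p ≈ 0.314286, d = −0.75 ln(1 − 0.419048) = 0.407315 ≈ 0.407.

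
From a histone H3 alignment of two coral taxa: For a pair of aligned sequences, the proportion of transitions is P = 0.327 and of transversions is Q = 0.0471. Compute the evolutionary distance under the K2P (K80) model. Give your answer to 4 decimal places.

0.6286

Under the Kimura two-parameter model, d = −½ ln(1 − 2P − Q) − ¼ ln(1 − 2Q).
1 − 2P − Q = 0.2989, giving −½ ln(0.2989) = 0.603823.
1 − 2Q = 0.9058, giving −¼ ln(0.9058) = 0.024734.
d = 0.603823 + 0.024734 = 0.628557.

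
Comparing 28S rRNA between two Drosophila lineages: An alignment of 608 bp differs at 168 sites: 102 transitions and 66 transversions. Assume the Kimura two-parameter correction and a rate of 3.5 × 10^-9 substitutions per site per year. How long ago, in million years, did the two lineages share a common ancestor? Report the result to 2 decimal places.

50.68

P = 102/608 ≈ 0.167763 and Q = 66/608 ≈ 0.108553.
Under the Kimura two-parameter model, d = −½ ln(1 − 2P − Q) − ¼ ln(1 − 2Q).
1 − 2P − Q = 0.555921, giving −½ ln(0.555921) = 0.293565.
1 − 2Q = 0.782894, giving −¼ ln(0.782894) = 0.061189.
d = 0.293565 + 0.061189 = 0.354754.
Under a molecular clock d = 2μt, so t = d/(2μ) = 0.354754 / (2 × 3.5 × 10^-9) = 50.68 million years.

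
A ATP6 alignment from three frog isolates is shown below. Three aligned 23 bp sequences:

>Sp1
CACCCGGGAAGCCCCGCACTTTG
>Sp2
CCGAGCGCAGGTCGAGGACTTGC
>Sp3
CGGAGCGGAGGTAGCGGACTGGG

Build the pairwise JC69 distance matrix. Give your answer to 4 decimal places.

Sp1–Sp2: 13/23 sites differ → p ≈ 0.565217, d = −0.75 ln(1 − 0.753623) = 1.050669 ≈ 1.0507.
Sp1–Sp3: 12/23 sites differ → p ≈ 0.521739, d = −0.75 ln(1 − 0.695652) = 0.892188 ≈ 0.8922.
Sp2–Sp3: 6/23 sites differ → p ≈ 0.26087, d = −0.75 ln(1 − 0.347827) = 0.320584 ≈ 0.3206.

d(Sp1,Sp2) = 1.0507, d(Sp1,Sp3) = 0.8922, d(Sp2,Sp3) = 0.3206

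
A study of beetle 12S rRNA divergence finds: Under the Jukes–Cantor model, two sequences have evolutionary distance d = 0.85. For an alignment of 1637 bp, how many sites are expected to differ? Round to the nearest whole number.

832

Invert JC69: p = (3/4)(1 − e^(−4d/3)) = 0.75 × (1 − e^(-1.133333)) = 0.75 × (1 − 0.321958) = 0.508532.
Expected differing sites = pL ≈ 0.508532 × 1637 = 832.466884 ≈ 832.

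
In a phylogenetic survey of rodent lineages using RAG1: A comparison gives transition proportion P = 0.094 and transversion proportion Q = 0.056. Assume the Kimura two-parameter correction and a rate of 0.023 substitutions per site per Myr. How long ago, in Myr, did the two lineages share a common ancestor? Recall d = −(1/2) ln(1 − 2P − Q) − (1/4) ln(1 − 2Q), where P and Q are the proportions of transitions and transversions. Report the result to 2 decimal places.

3.69

Under the Kimura two-parameter model, d = −½ ln(1 − 2P − Q) − ¼ ln(1 − 2Q).
1 − 2P − Q = 0.756, giving −½ ln(0.756) = 0.139857.
1 − 2Q = 0.888, giving −¼ ln(0.888) = 0.029696.
d = 0.139857 + 0.029696 = 0.169553.
Under a molecular clock d = 2μt, so t = d/(2μ) = 0.169553 / (2 × 0.023) = 3.69 Myr.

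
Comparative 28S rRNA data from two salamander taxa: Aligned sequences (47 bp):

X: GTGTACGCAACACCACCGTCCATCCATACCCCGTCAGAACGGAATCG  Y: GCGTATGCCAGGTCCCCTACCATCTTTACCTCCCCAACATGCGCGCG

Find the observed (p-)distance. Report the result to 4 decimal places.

0.4468

The sequences differ at 21 of 47 positions.
p = 21/47 = 0.446808… ≈ 0.4468 (to 4 d.p.).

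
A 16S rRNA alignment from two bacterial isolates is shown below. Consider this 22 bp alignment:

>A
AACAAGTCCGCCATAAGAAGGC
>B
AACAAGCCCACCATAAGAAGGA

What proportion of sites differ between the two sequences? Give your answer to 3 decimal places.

0.136

The sequences differ at 3 of 22 positions (sites 7, 10, 22).
p = 3/22 = 0.136363… ≈ 0.136 (to 3 d.p.).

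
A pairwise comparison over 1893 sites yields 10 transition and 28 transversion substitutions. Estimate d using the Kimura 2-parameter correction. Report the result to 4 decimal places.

P = 10/1893 ≈ 0.005283 and Q = 28/1893 ≈ 0.014791.
Under the Kimura two-parameter model, d = −½ ln(1 − 2P − Q) − ¼ ln(1 − 2Q).
1 − 2P − Q = 0.974643, giving −½ ln(0.974643) = 0.012842.
1 − 2Q = 0.970418, giving −¼ ln(0.970418) = 0.007507.
d = 0.012842 + 0.007507 = 0.020349.

0.0203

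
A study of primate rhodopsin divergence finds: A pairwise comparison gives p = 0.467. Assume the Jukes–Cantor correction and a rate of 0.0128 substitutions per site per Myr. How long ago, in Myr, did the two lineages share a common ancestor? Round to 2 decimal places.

28.55

d = −(3/4) ln(1 − 4p/3) = −0.75 ln(1 − 0.622667) = −0.75 ln(0.377333)
  = −0.75 × (-0.974627) = 0.730970 substitutions/site.
Under a molecular clock d = 2μt, so t = d/(2μ) = 0.730970 / (2 × 0.0128) = 28.55 Myr.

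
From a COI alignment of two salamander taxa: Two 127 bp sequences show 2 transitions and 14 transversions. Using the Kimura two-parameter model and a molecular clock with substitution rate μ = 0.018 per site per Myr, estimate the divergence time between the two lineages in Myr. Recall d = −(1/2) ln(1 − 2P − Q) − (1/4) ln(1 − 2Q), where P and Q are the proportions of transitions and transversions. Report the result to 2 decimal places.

3.85

P = 2/127 ≈ 0.015748 and Q = 14/127 ≈ 0.110236.
Under the Kimura two-parameter model, d = −½ ln(1 − 2P − Q) − ¼ ln(1 − 2Q).
1 − 2P − Q = 0.858268, giving −½ ln(0.858268) = 0.076419.
1 − 2Q = 0.779528, giving −¼ ln(0.779528) = 0.062267.
d = 0.076419 + 0.062267 = 0.138686.
Under a molecular clock d = 2μt, so t = d/(2μ) = 0.138686 / (2 × 0.018) = 3.85 Myr.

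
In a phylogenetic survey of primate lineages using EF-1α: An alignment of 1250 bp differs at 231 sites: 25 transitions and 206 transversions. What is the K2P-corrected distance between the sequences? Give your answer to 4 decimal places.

P = 25/1250 = 0.02 and Q = 206/1250 = 0.1648.
Under the Kimura two-parameter model, d = −½ ln(1 − 2P − Q) − ¼ ln(1 − 2Q).
1 − 2P − Q = 0.7952, giving −½ ln(0.7952) = 0.114581.
1 − 2Q = 0.6704, giving −¼ ln(0.6704) = 0.099970.
d = 0.114581 + 0.099970 = 0.214551.

0.2146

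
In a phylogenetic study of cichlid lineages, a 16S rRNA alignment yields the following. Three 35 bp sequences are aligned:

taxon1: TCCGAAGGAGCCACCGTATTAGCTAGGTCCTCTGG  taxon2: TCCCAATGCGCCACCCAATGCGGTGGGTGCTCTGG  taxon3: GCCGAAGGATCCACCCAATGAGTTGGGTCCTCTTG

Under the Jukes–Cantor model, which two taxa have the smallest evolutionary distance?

taxon1 and taxon3

taxon1–taxon2: 10/35 differ, p = 0.286, d = 0.360.
taxon1–taxon3: 8/35 differ, p = 0.229, d = 0.273.
taxon2–taxon3: 9/35 differ, p = 0.257, d = 0.315.
The smallest distance is between taxon1 and taxon3.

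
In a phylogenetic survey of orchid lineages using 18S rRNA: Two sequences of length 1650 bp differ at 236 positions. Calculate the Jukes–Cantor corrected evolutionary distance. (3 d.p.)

0.159

p = 236/1650 ≈ 0.14303.
d = −(3/4) ln(1 − 4p/3) = −0.75 ln(1 − 0.190707) = −0.75 ln(0.809293)
  = −0.75 × (-0.211594) = 0.158696 substitutions/site.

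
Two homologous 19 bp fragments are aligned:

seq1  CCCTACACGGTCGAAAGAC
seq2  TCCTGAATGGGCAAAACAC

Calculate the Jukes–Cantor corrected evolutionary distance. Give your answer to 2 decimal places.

The sequences differ at 7 of 19 sites (1, 5, 6, 8, 11, 13, 17), so p = 7/19 ≈ 0.368421.
d = −(3/4) ln(1 − 4p/3) = −0.75 ln(1 − 0.491228) = −0.75 ln(0.508772)
  = −0.75 × (-0.675755) = 0.506816 substitutions/site.

0.51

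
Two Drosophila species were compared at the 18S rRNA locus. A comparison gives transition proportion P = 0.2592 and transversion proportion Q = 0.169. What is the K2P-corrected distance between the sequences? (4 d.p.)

0.6845

Under the Kimura two-parameter model, d = −½ ln(1 − 2P − Q) − ¼ ln(1 − 2Q).
1 − 2P − Q = 0.3126, giving −½ ln(0.3126) = 0.581415.
1 − 2Q = 0.662, giving −¼ ln(0.662) = 0.103122.
d = 0.581415 + 0.103122 = 0.684537.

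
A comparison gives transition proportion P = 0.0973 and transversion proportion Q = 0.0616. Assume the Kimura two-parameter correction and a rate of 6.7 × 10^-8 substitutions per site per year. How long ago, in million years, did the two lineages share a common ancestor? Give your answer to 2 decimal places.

Under the Kimura two-parameter model, d = −½ ln(1 − 2P − Q) − ¼ ln(1 − 2Q).
1 − 2P − Q = 0.7438, giving −½ ln(0.7438) = 0.147992.
1 − 2Q = 0.8768, giving −¼ ln(0.8768) = 0.032869.
d = 0.147992 + 0.032869 = 0.180861.
Under a molecular clock d = 2μt, so t = d/(2μ) = 0.180861 / (2 × 6.7 × 10^-8) = 1.35 million years.

1.35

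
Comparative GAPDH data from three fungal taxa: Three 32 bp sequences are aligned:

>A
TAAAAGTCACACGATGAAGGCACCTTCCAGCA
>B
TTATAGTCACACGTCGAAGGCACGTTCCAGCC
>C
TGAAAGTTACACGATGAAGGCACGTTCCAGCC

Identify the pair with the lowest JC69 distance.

A and C

A–B: 6/32 differ, p = 0.188, d = 0.216.
A–C: 4/32 differ, p = 0.125, d = 0.137.
B–C: 5/32 differ, p = 0.156, d = 0.175.
The smallest distance is between A and C.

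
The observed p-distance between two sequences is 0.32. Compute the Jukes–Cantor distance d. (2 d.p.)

d = −(3/4) ln(1 − 4p/3) = −0.75 ln(1 − 0.426667) = −0.75 ln(0.573333)
  = −0.75 × (-0.556289) = 0.417217 substitutions/site.

0.42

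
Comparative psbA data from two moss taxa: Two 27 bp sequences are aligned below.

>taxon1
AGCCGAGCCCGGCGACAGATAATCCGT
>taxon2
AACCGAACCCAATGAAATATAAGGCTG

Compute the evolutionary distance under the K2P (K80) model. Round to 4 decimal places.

Of 27 sites, 5 differences are transitions and 6 are transversions, so P = 5/27 ≈ 0.185185 and Q = 6/27 ≈ 0.222222.
Under the Kimura two-parameter model, d = −½ ln(1 − 2P − Q) − ¼ ln(1 − 2Q).
1 − 2P − Q = 0.407408, giving −½ ln(0.407408) = 0.448970.
1 − 2Q = 0.555556, giving −¼ ln(0.555556) = 0.146946.
d = 0.448970 + 0.146946 = 0.595916.

0.5959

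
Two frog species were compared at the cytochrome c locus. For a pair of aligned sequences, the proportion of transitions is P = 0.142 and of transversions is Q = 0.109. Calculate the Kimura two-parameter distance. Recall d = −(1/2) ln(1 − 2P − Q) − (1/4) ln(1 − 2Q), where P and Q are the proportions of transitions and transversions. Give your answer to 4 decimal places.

Under the Kimura two-parameter model, d = −½ ln(1 − 2P − Q) − ¼ ln(1 − 2Q).
1 − 2P − Q = 0.607, giving −½ ln(0.607) = 0.249613.
1 − 2Q = 0.782, giving −¼ ln(0.782) = 0.061475.
d = 0.249613 + 0.061475 = 0.311088.

0.3111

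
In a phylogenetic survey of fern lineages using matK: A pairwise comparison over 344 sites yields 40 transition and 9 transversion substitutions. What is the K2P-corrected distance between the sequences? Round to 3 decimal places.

P = 40/344 ≈ 0.116279 and Q = 9/344 ≈ 0.026163.
Under the Kimura two-parameter model, d = −½ ln(1 − 2P − Q) − ¼ ln(1 − 2Q).
1 − 2P − Q = 0.741279, giving −½ ln(0.741279) = 0.149689.
1 − 2Q = 0.947674, giving −¼ ln(0.947674) = 0.013436.
d = 0.149689 + 0.013436 = 0.163125.

0.163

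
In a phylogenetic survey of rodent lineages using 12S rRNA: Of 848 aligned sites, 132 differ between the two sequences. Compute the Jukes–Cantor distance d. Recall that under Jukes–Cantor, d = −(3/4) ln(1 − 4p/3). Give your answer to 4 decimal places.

0.1745

p = 132/848 ≈ 0.15566.
d = −(3/4) ln(1 − 4p/3) = −0.75 ln(1 − 0.207547) = −0.75 ln(0.792453)
  = −0.75 × (-0.232622) = 0.174467 substitutions/site.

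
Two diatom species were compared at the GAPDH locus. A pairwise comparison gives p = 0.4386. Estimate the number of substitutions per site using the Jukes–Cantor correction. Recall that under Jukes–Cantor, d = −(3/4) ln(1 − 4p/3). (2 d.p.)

d = −(3/4) ln(1 − 4p/3) = −0.75 ln(1 − 0.5848) = −0.75 ln(0.4152)
  = −0.75 × (-0.878995) = 0.659246 substitutions/site.

0.66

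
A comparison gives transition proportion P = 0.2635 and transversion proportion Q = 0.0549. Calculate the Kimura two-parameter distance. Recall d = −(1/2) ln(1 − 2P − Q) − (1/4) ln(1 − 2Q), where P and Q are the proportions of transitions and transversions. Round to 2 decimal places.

Under the Kimura two-parameter model, d = −½ ln(1 − 2P − Q) − ¼ ln(1 − 2Q).
1 − 2P − Q = 0.4181, giving −½ ln(0.4181) = 0.436017.
1 − 2Q = 0.8902, giving −¼ ln(0.8902) = 0.029077.
d = 0.436017 + 0.029077 = 0.465094.

0.47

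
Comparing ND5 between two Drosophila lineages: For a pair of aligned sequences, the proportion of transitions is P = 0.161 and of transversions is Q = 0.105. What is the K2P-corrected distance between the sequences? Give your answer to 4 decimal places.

0.3374

Under the Kimura two-parameter model, d = −½ ln(1 − 2P − Q) − ¼ ln(1 − 2Q).
1 − 2P − Q = 0.573, giving −½ ln(0.573) = 0.278435.
1 − 2Q = 0.79, giving −¼ ln(0.79) = 0.058931.
d = 0.278435 + 0.058931 = 0.337366.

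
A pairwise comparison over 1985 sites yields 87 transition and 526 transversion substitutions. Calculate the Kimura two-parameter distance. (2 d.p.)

P = 87/1985 ≈ 0.043829 and Q = 526/1985 ≈ 0.264987.
Under the Kimura two-parameter model, d = −½ ln(1 − 2P − Q) − ¼ ln(1 − 2Q).
1 − 2P − Q = 0.647355, giving −½ ln(0.647355) = 0.217430.
1 − 2Q = 0.470026, giving −¼ ln(0.470026) = 0.188742.
d = 0.217430 + 0.188742 = 0.406172.

0.41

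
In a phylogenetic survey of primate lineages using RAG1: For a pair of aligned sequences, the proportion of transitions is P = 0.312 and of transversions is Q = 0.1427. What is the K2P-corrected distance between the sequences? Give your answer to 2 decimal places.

Under the Kimura two-parameter model, d = −½ ln(1 − 2P − Q) − ¼ ln(1 − 2Q).
1 − 2P − Q = 0.2333, giving −½ ln(0.2333) = 0.727715.
1 − 2Q = 0.7146, giving −¼ ln(0.7146) = 0.084008.
d = 0.727715 + 0.084008 = 0.811723.

0.81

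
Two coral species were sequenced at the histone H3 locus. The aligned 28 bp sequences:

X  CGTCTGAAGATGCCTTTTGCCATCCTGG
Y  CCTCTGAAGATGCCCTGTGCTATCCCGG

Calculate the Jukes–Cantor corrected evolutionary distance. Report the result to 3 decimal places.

0.204

The sequences differ at 5 of 28 sites (2, 15, 17, 21, 26), so p = 5/28 ≈ 0.178571.
d = −(3/4) ln(1 − 4p/3) = −0.75 ln(1 − 0.238095) = −0.75 ln(0.761905)
  = −0.75 × (-0.271933) = 0.203950 substitutions/site.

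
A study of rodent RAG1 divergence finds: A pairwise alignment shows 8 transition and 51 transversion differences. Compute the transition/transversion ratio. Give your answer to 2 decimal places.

0.16

R = 8/51 = 0.156862… ≈ 0.16 (to 2 d.p.).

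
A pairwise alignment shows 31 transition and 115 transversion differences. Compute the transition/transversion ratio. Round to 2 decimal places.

R = 31/115 = 0.269565… ≈ 0.27 (to 2 d.p.).

0.27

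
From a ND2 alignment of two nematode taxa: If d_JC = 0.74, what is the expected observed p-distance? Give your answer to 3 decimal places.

p = (3/4)(1 − e^(−4d/3)) = 0.75 × (1 − e^(-0.986667)) = 0.75 × (1 − 0.372817) = 0.470387.

0.470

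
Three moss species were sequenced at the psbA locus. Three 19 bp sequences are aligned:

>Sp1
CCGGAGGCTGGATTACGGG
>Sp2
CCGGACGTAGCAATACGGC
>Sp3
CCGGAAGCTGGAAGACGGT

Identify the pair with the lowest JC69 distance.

Sp1 and Sp3

Sp1–Sp2: 6/19 differ, p = 0.316, d = 0.410.
Sp1–Sp3: 4/19 differ, p = 0.211, d = 0.247.
Sp2–Sp3: 6/19 differ, p = 0.316, d = 0.410.
The smallest distance is between Sp1 and Sp3.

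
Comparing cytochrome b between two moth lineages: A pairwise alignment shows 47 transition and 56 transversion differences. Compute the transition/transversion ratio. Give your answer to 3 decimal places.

0.839

R = 47/56 = 0.839285… ≈ 0.839 (to 3 d.p.).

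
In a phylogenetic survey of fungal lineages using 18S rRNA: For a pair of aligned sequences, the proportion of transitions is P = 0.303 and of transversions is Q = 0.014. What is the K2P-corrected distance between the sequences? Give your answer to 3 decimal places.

0.491

Under the Kimura two-parameter model, d = −½ ln(1 − 2P − Q) − ¼ ln(1 − 2Q).
1 − 2P − Q = 0.38, giving −½ ln(0.38) = 0.483792.
1 − 2Q = 0.972, giving −¼ ln(0.972) = 0.007100.
d = 0.483792 + 0.007100 = 0.490892.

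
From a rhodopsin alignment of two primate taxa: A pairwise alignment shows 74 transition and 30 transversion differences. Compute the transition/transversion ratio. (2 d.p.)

R = 74/30 = 2.466666… ≈ 2.47 (to 2 d.p.).

2.47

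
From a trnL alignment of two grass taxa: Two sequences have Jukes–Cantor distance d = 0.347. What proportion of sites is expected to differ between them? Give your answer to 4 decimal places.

0.2778

p = (3/4)(1 − e^(−4d/3)) = 0.75 × (1 − e^(-0.462667)) = 0.75 × (1 − 0.629602) = 0.277799.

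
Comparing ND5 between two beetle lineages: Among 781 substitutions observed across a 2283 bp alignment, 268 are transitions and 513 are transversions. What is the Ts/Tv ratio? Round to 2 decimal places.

0.52

R = 268/513 = 0.522417… ≈ 0.52 (to 2 d.p.).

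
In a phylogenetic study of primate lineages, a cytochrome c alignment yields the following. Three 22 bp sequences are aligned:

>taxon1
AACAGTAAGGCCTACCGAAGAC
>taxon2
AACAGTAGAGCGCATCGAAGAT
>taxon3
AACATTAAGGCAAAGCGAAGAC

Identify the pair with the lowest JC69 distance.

taxon1 and taxon3

taxon1–taxon2: 6/22 differ, p = 0.273, d = 0.339.
taxon1–taxon3: 4/22 differ, p = 0.182, d = 0.208.
taxon2–taxon3: 7/22 differ, p = 0.318, d = 0.414.
The smallest distance is between taxon1 and taxon3.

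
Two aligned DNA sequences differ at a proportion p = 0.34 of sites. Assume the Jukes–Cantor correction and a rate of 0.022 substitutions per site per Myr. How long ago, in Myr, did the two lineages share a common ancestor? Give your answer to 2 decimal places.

d = −(3/4) ln(1 − 4p/3) = −0.75 ln(1 − 0.453333) = −0.75 ln(0.546667)
  = −0.75 × (-0.603915) = 0.452936 substitutions/site.
Under a molecular clock d = 2μt, so t = d/(2μ) = 0.452936 / (2 × 0.022) = 10.29 Myr.

10.29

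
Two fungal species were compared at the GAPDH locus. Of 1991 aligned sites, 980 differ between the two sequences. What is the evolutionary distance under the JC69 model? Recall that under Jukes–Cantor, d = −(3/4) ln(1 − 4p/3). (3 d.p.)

0.801

p = 980/1991 ≈ 0.492215.
d = −(3/4) ln(1 − 4p/3) = −0.75 ln(1 − 0.656287) = −0.75 ln(0.343713)
  = −0.75 × (-1.067948) = 0.800961 substitutions/site.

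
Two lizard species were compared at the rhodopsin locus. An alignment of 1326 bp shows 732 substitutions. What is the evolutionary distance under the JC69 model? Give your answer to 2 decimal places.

1.00

p = 732/1326 ≈ 0.552036.
d = −(3/4) ln(1 − 4p/3) = −0.75 ln(1 − 0.736048) = −0.75 ln(0.263952)
  = −0.75 × (-1.331988) = 0.998991 substitutions/site.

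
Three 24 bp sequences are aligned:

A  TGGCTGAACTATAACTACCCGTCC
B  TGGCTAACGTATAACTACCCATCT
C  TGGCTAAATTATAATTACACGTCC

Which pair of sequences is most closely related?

A and C

A–B: 5/24 differ, p = 0.208, d = 0.244.
A–C: 4/24 differ, p = 0.167, d = 0.188.
B–C: 6/24 differ, p = 0.250, d = 0.304.
The smallest distance is between A and C.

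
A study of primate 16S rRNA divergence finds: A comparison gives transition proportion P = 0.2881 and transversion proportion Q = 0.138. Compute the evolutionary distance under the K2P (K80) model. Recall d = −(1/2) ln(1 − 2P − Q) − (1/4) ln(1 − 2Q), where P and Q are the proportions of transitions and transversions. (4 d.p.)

0.7070

Under the Kimura two-parameter model, d = −½ ln(1 − 2P − Q) − ¼ ln(1 − 2Q).
1 − 2P − Q = 0.2858, giving −½ ln(0.2858) = 0.626232.
1 − 2Q = 0.724, giving −¼ ln(0.724) = 0.080741.
d = 0.626232 + 0.080741 = 0.706973.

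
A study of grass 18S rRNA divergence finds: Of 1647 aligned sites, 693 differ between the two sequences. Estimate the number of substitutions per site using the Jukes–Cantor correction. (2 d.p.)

p = 693/1647 ≈ 0.420765.
d = −(3/4) ln(1 − 4p/3) = −0.75 ln(1 − 0.56102) = −0.75 ln(0.43898)
  = −0.75 × (-0.823301) = 0.617476 substitutions/site.

0.62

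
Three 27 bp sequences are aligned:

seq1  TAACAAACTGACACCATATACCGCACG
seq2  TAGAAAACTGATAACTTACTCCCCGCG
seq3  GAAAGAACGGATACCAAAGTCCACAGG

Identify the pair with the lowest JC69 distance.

seq1 and seq2

seq1–seq2: 9/27 differ, p = 0.333, d = 0.441.
seq1–seq3: 10/27 differ, p = 0.370, d = 0.511.
seq2–seq3: 11/27 differ, p = 0.407, d = 0.588.
The smallest distance is between seq1 and seq2.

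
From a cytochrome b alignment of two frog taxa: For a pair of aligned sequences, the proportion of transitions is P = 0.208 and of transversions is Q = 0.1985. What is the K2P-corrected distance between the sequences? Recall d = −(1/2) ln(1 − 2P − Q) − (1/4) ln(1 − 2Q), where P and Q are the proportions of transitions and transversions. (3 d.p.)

Under the Kimura two-parameter model, d = −½ ln(1 − 2P − Q) − ¼ ln(1 − 2Q).
1 − 2P − Q = 0.3855, giving −½ ln(0.3855) = 0.476607.
1 − 2Q = 0.603, giving −¼ ln(0.603) = 0.126460.
d = 0.476607 + 0.126460 = 0.603067.

0.603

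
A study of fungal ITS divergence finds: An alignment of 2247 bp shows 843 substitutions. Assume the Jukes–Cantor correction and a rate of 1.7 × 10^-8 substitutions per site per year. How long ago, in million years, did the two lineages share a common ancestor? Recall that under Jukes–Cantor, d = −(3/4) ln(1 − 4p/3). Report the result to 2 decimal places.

15.30

p = 843/2247 ≈ 0.375167.
d = −(3/4) ln(1 − 4p/3) = −0.75 ln(1 − 0.500223) = −0.75 ln(0.499777)
  = −0.75 × (-0.693593) = 0.520195 substitutions/site.
Under a molecular clock d = 2μt, so t = d/(2μ) = 0.520195 / (2 × 1.7 × 10^-8) = 15.30 million years.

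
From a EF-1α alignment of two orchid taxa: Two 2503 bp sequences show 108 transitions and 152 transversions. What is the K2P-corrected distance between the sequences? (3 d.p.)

P = 108/2503 ≈ 0.043148 and Q = 152/2503 ≈ 0.060727.
Under the Kimura two-parameter model, d = −½ ln(1 − 2P − Q) − ¼ ln(1 − 2Q).
1 − 2P − Q = 0.852977, giving −½ ln(0.852977) = 0.079511.
1 − 2Q = 0.878546, giving −¼ ln(0.878546) = 0.032372.
d = 0.079511 + 0.032372 = 0.111883.

0.112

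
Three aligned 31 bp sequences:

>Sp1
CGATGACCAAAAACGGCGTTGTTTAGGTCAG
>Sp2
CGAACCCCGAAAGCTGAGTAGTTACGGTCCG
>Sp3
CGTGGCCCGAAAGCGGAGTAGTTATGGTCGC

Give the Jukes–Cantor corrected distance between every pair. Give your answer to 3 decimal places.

Sp1–Sp2: 11/31 sites differ → p ≈ 0.354839, d = −0.75 ln(1 − 0.473119) = 0.480585 ≈ 0.481.
Sp1–Sp3: 11/31 sites differ → p ≈ 0.354839, d = −0.75 ln(1 − 0.473119) = 0.480585 ≈ 0.481.
Sp2–Sp3: 7/31 sites differ → p ≈ 0.225806, d = −0.75 ln(1 − 0.301075) = 0.268659 ≈ 0.269.

d(Sp1,Sp2) = 0.481, d(Sp1,Sp3) = 0.481, d(Sp2,Sp3) = 0.269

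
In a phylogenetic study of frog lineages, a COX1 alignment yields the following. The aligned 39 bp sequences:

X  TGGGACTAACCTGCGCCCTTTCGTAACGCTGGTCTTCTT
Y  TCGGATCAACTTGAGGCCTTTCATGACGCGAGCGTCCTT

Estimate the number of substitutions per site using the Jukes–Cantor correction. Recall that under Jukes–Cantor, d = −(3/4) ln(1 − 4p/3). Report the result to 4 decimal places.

0.4408

The sequences differ at 13 of 39 sites, so p = 13/39 ≈ 0.333333.
d = −(3/4) ln(1 − 4p/3) = −0.75 ln(1 − 0.444444) = −0.75 ln(0.555556)
  = −0.75 × (-0.587786) = 0.440840 substitutions/site.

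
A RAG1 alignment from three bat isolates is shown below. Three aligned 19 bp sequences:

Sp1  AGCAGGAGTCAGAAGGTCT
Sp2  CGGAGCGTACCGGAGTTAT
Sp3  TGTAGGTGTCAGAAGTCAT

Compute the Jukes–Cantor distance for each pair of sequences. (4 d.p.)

d(Sp1,Sp2) = 0.9074, d(Sp1,Sp3) = 0.4099, d(Sp2,Sp3) = 0.7489

Sp1–Sp2: 10/19 sites differ → p ≈ 0.526316, d = −0.75 ln(1 − 0.701755) = 0.907380 ≈ 0.9074.
Sp1–Sp3: 6/19 sites differ → p ≈ 0.315789, d = −0.75 ln(1 − 0.421052) = 0.409907 ≈ 0.4099.
Sp2–Sp3: 9/19 sites differ → p ≈ 0.473684, d = −0.75 ln(1 − 0.631579) = 0.748897 ≈ 0.7489.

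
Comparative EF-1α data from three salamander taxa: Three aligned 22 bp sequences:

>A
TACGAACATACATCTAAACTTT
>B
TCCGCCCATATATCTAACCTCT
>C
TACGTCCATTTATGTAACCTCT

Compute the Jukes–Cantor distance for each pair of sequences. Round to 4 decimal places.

A–B: 6/22 sites differ → p ≈ 0.272727, d = −0.75 ln(1 − 0.363636) = 0.338988 ≈ 0.3390.
A–C: 7/22 sites differ → p ≈ 0.318182, d = −0.75 ln(1 − 0.424243) = 0.414052 ≈ 0.4141.
B–C: 4/22 sites differ → p ≈ 0.181818, d = −0.75 ln(1 − 0.242424) = 0.208224 ≈ 0.2082.

d(A,B) = 0.3390, d(A,C) = 0.4141, d(B,C) = 0.2082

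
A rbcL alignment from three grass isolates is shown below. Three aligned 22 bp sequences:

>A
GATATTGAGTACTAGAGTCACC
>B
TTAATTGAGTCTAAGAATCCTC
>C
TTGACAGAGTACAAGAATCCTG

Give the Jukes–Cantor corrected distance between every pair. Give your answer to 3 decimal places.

A–B: 9/22 sites differ → p ≈ 0.409091, d = −0.75 ln(1 − 0.545455) = 0.591344 ≈ 0.591.
A–C: 10/22 sites differ → p ≈ 0.454545, d = −0.75 ln(1 − 0.60606) = 0.698667 ≈ 0.699.
B–C: 6/22 sites differ → p ≈ 0.272727, d = −0.75 ln(1 − 0.363636) = 0.338988 ≈ 0.339.

d(A,B) = 0.591, d(A,C) = 0.699, d(B,C) = 0.339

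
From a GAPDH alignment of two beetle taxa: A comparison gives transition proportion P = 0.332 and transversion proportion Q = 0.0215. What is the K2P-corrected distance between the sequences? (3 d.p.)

Under the Kimura two-parameter model, d = −½ ln(1 − 2P − Q) − ¼ ln(1 − 2Q).
1 − 2P − Q = 0.3145, giving −½ ln(0.3145) = 0.578386.
1 − 2Q = 0.957, giving −¼ ln(0.957) = 0.010988.
d = 0.578386 + 0.010988 = 0.589374.

0.589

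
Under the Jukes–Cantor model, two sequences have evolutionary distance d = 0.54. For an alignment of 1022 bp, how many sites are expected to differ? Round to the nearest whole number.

393

Invert JC69: p = (3/4)(1 − e^(−4d/3)) = 0.75 × (1 − e^(-0.72)) = 0.75 × (1 − 0.486752) = 0.384936.
Expected differing sites = pL ≈ 0.384936 × 1022 = 393.404592 ≈ 393.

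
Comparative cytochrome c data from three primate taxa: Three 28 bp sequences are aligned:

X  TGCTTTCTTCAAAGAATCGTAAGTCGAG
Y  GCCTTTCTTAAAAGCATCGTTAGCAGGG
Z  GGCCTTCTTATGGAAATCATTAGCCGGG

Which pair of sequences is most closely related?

X and Y

X–Y: 8/28 differ, p = 0.286, d = 0.360.
X–Z: 11/28 differ, p = 0.393, d = 0.556.
Y–Z: 9/28 differ, p = 0.321, d = 0.420.
The smallest distance is between X and Y.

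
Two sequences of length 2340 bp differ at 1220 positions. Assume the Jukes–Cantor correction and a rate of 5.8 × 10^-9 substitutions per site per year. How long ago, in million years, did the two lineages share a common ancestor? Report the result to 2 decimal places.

76.81

p = 1220/2340 ≈ 0.521368.
d = −(3/4) ln(1 − 4p/3) = −0.75 ln(1 − 0.695157) = −0.75 ln(0.304843)
  = −0.75 × (-1.187958) = 0.890969 substitutions/site.
Under a molecular clock d = 2μt, so t = d/(2μ) = 0.890969 / (2 × 5.8 × 10^-9) = 76.81 million years.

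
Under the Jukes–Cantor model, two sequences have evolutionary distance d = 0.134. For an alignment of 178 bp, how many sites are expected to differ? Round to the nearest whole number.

Invert JC69: p = (3/4)(1 − e^(−4d/3)) = 0.75 × (1 − e^(-0.178667)) = 0.75 × (1 − 0.836384) = 0.122712.
Expected differing sites = pL ≈ 0.122712 × 178 = 21.842736 ≈ 22.

22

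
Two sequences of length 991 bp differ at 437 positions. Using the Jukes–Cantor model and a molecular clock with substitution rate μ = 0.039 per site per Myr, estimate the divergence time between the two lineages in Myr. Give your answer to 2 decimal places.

p = 437/991 ≈ 0.440969.
d = −(3/4) ln(1 − 4p/3) = −0.75 ln(1 − 0.587959) = −0.75 ln(0.412041)
  = −0.75 × (-0.886632) = 0.664974 substitutions/site.
Under a molecular clock d = 2μt, so t = d/(2μ) = 0.664974 / (2 × 0.039) = 8.53 Myr.

8.53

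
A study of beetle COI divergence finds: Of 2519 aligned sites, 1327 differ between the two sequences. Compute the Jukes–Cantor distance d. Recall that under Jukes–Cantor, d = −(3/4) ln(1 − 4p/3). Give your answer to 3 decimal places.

p = 1327/2519 ≈ 0.526796.
d = −(3/4) ln(1 − 4p/3) = −0.75 ln(1 − 0.702395) = −0.75 ln(0.297605)
  = −0.75 × (-1.211988) = 0.908991 substitutions/site.

0.909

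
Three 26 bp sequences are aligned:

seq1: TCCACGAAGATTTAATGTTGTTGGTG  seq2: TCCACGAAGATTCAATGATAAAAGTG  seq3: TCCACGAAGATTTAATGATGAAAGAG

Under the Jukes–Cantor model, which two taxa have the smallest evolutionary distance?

seq1–seq2: 6/26 differ, p = 0.231, d = 0.276.
seq1–seq3: 5/26 differ, p = 0.192, d = 0.222.
seq2–seq3: 3/26 differ, p = 0.115, d = 0.125.
The smallest distance is between seq2 and seq3.

seq2 and seq3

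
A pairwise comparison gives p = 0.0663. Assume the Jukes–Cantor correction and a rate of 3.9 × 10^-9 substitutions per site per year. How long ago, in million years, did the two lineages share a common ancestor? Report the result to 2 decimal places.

8.90

d = −(3/4) ln(1 − 4p/3) = −0.75 ln(1 − 0.0884) = −0.75 ln(0.9116)
  = −0.75 × (-0.092554) = 0.069416 substitutions/site.
Under a molecular clock d = 2μt, so t = d/(2μ) = 0.069416 / (2 × 3.9 × 10^-9) = 8.90 million years.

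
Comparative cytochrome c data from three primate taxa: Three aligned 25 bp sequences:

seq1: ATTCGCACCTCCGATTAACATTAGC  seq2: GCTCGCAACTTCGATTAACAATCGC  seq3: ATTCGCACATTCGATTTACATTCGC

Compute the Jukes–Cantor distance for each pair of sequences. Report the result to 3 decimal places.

d(seq1,seq2) = 0.289, d(seq1,seq3) = 0.180, d(seq2,seq3) = 0.289

seq1–seq2: 6/25 sites differ → p = 0.24, d = −0.75 ln(1 − 0.32) = 0.289247 ≈ 0.289.
seq1–seq3: 4/25 sites differ → p = 0.16, d = −0.75 ln(1 − 0.213333) = 0.179963 ≈ 0.180.
seq2–seq3: 6/25 sites differ → p = 0.24, d = −0.75 ln(1 − 0.32) = 0.289247 ≈ 0.289.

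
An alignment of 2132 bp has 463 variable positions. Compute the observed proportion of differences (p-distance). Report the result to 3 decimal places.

0.217

p = 463/2132 = 0.217166… ≈ 0.217 (to 3 d.p.).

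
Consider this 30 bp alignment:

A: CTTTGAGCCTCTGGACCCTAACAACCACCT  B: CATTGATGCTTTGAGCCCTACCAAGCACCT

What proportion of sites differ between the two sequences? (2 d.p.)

0.27

The sequences differ at 8 of 30 positions (sites 2, 7, 8, 11, 14, 15, 21, 25).
p = 8/30 = 0.266666… ≈ 0.27 (to 2 d.p.).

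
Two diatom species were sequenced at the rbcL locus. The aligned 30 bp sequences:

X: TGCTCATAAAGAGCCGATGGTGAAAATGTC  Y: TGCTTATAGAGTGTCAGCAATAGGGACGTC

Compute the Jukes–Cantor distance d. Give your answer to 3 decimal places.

0.730

The sequences differ at 14 of 30 sites, so p = 14/30 ≈ 0.466667.
d = −(3/4) ln(1 − 4p/3) = −0.75 ln(1 − 0.622223) = −0.75 ln(0.377777)
  = −0.75 × (-0.973451) = 0.730088 substitutions/site.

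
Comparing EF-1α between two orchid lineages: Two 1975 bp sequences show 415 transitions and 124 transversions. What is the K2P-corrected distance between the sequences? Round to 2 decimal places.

0.36

P = 415/1975 ≈ 0.210127 and Q = 124/1975 ≈ 0.062785.
Under the Kimura two-parameter model, d = −½ ln(1 − 2P − Q) − ¼ ln(1 − 2Q).
1 − 2P − Q = 0.516961, giving −½ ln(0.516961) = 0.329894.
1 − 2Q = 0.87443, giving −¼ ln(0.87443) = 0.033546.
d = 0.329894 + 0.033546 = 0.363440.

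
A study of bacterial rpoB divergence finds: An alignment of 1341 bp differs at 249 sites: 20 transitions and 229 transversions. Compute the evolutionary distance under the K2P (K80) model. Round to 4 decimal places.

P = 20/1341 ≈ 0.014914 and Q = 229/1341 ≈ 0.170768.
Under the Kimura two-parameter model, d = −½ ln(1 − 2P − Q) − ¼ ln(1 − 2Q).
1 − 2P − Q = 0.799404, giving −½ ln(0.799404) = 0.111944.
1 − 2Q = 0.658464, giving −¼ ln(0.658464) = 0.104461.
d = 0.111944 + 0.104461 = 0.216405.

0.2164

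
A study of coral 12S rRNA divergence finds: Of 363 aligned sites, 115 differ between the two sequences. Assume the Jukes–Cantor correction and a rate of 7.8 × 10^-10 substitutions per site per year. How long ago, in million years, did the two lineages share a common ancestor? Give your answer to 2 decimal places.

263.89

p = 115/363 ≈ 0.316804.
d = −(3/4) ln(1 − 4p/3) = −0.75 ln(1 − 0.422405) = −0.75 ln(0.577595)
  = −0.75 × (-0.548882) = 0.411662 substitutions/site.
Under a molecular clock d = 2μt, so t = d/(2μ) = 0.411662 / (2 × 7.8 × 10^-10) = 263.89 million years.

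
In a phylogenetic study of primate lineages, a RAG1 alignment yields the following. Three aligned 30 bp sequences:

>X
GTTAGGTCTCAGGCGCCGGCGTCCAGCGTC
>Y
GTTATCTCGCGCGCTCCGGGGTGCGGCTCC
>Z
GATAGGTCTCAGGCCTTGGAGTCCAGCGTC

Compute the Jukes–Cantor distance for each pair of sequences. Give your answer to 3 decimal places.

X–Y: 11/30 sites differ → p ≈ 0.366667, d = −0.75 ln(1 − 0.488889) = 0.503376 ≈ 0.503.
X–Z: 5/30 sites differ → p ≈ 0.166667, d = −0.75 ln(1 − 0.222223) = 0.188487 ≈ 0.188.
Y–Z: 14/30 sites differ → p ≈ 0.466667, d = −0.75 ln(1 − 0.622223) = 0.730088 ≈ 0.730.

d(X,Y) = 0.503, d(X,Z) = 0.188, d(Y,Z) = 0.730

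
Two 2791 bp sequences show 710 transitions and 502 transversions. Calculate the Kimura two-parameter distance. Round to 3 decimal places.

P = 710/2791 ≈ 0.254389 and Q = 502/2791 ≈ 0.179864.
Under the Kimura two-parameter model, d = −½ ln(1 − 2P − Q) − ¼ ln(1 − 2Q).
1 − 2P − Q = 0.311358, giving −½ ln(0.311358) = 0.583406.
1 − 2Q = 0.640272, giving −¼ ln(0.640272) = 0.111466.
d = 0.583406 + 0.111466 = 0.694872.

0.695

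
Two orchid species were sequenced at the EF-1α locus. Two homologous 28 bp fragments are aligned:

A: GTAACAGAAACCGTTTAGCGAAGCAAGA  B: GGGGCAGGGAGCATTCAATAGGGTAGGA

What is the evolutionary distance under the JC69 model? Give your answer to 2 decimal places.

The sequences differ at 15 of 28 sites, so p = 15/28 ≈ 0.535714.
d = −(3/4) ln(1 − 4p/3) = −0.75 ln(1 − 0.714285) = −0.75 ln(0.285715)
  = −0.75 × (-1.252760) = 0.939570 substitutions/site.

0.94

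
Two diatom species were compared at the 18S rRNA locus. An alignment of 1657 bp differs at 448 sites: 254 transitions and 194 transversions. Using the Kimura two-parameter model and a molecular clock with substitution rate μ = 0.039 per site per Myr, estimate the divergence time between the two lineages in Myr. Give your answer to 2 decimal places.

4.39

P = 254/1657 ≈ 0.153289 and Q = 194/1657 ≈ 0.117079.
Under the Kimura two-parameter model, d = −½ ln(1 − 2P − Q) − ¼ ln(1 − 2Q).
1 − 2P − Q = 0.576343, giving −½ ln(0.576343) = 0.275526.
1 − 2Q = 0.765842, giving −¼ ln(0.765842) = 0.066695.
d = 0.275526 + 0.066695 = 0.342221.
Under a molecular clock d = 2μt, so t = d/(2μ) = 0.342221 / (2 × 0.039) = 4.39 Myr.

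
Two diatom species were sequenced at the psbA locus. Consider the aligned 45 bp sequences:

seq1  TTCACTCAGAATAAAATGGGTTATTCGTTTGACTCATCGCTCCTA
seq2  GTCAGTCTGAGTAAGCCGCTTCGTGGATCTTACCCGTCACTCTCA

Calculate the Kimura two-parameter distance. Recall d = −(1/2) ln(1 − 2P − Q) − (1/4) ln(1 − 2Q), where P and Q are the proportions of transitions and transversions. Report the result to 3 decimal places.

Of 45 sites, 12 differences are transitions and 9 are transversions, so P = 12/45 ≈ 0.266667 and Q = 9/45 = 0.2.
Under the Kimura two-parameter model, d = −½ ln(1 − 2P − Q) − ¼ ln(1 − 2Q).
1 − 2P − Q = 0.266666, giving −½ ln(0.266666) = 0.660879.
1 − 2Q = 0.6, giving −¼ ln(0.6) = 0.127706.
d = 0.660879 + 0.127706 = 0.788585.

0.789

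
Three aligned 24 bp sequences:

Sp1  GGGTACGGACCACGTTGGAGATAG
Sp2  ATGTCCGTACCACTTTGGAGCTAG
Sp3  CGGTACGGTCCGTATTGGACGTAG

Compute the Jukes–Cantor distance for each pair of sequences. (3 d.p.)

d(Sp1,Sp2) = 0.304, d(Sp1,Sp3) = 0.369, d(Sp2,Sp3) = 0.608

Sp1–Sp2: 6/24 sites differ → p = 0.25, d = −0.75 ln(1 − 0.333333) = 0.304098 ≈ 0.304.
Sp1–Sp3: 7/24 sites differ → p ≈ 0.291667, d = −0.75 ln(1 − 0.388889) = 0.369358 ≈ 0.369.
Sp2–Sp3: 10/24 sites differ → p ≈ 0.416667, d = −0.75 ln(1 − 0.555556) = 0.608198 ≈ 0.608.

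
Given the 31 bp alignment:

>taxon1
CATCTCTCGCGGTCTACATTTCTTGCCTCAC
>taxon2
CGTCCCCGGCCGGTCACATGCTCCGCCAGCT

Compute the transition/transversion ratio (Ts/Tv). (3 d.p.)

1.429

Transitions are A↔G and C↔T; transversions are all other mismatches.
Transitions: 10. Transversions: 7.
R = 10/7 = 1.428571… ≈ 1.429 (to 3 d.p.).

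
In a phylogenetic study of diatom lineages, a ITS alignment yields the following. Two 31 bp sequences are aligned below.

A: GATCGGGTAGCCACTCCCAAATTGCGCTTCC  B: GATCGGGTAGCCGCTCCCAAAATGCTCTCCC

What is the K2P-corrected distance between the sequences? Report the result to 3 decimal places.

0.142

Of 31 sites, 2 differences are transitions and 2 are transversions, so P = 2/31 ≈ 0.064516 and Q = 2/31 ≈ 0.064516.
Under the Kimura two-parameter model, d = −½ ln(1 − 2P − Q) − ¼ ln(1 − 2Q).
1 − 2P − Q = 0.806452, giving −½ ln(0.806452) = 0.107555.
1 − 2Q = 0.870968, giving −¼ ln(0.870968) = 0.034538.
d = 0.107555 + 0.034538 = 0.142093.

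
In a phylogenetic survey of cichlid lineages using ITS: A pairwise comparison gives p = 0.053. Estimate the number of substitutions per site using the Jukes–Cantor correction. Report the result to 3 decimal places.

0.055

d = −(3/4) ln(1 − 4p/3) = −0.75 ln(1 − 0.070667) = −0.75 ln(0.929333)
  = −0.75 × (-0.073288) = 0.054966 substitutions/site.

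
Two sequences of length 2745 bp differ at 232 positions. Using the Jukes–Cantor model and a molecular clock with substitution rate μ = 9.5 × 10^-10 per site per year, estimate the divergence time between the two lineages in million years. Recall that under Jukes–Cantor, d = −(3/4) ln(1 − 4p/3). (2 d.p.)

p = 232/2745 ≈ 0.084517.
d = −(3/4) ln(1 − 4p/3) = −0.75 ln(1 − 0.112689) = −0.75 ln(0.887311)
  = −0.75 × (-0.119560) = 0.089670 substitutions/site.
Under a molecular clock d = 2μt, so t = d/(2μ) = 0.089670 / (2 × 9.5 × 10^-10) = 47.19 million years.

47.19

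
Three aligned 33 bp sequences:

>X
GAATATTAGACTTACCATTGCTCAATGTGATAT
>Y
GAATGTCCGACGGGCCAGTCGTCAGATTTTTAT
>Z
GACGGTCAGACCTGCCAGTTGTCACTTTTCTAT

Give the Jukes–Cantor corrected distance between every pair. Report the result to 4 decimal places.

d(X,Y) = 0.6254, d(X,Z) = 0.5587, d(Y,Z) = 0.3390

X–Y: 14/33 sites differ → p ≈ 0.424242, d = −0.75 ln(1 − 0.565656) = 0.625439 ≈ 0.6254.
X–Z: 13/33 sites differ → p ≈ 0.393939, d = −0.75 ln(1 − 0.525252) = 0.558728 ≈ 0.5587.
Y–Z: 9/33 sites differ → p ≈ 0.272727, d = −0.75 ln(1 − 0.363636) = 0.338988 ≈ 0.3390.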